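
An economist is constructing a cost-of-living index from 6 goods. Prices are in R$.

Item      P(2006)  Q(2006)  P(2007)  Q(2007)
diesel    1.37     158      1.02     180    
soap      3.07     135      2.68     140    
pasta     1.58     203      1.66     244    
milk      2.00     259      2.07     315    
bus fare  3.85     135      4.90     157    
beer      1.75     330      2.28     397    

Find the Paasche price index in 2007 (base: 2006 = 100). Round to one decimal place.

Paasche price index uses current-period quantities as weights.
ΣP(2007)·Q(2007) = 1.02×180 + 2.68×140 + 1.66×244 + 2.07×315 + 4.90×157 + 2.28×397 = 183.6 + 375.2 + 405.04 + 652.05 + 769.3 + 905.16 = 3290.35
ΣP(2006)·Q(2007) = 1.37×180 + 3.07×140 + 1.58×244 + 2.00×315 + 3.85×157 + 1.75×397 = 246.6 + 429.8 + 385.52 + 630 + 604.45 + 694.75 = 2991.12
Index = 3290.35 / 2991.12 × 100 = 110.0039

110.0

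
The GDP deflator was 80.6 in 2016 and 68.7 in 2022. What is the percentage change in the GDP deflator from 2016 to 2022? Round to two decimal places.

-14.76%

Change = (68.7 − 80.6) / 80.6 × 100
       = -11.9 / 80.6 × 100 = -14.7643%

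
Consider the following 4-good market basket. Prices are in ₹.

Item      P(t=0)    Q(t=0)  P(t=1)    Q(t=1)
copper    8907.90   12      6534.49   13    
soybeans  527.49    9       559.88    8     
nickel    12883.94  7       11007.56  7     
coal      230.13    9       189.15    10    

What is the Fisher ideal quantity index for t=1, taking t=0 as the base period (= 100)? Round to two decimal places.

104.01

Laspeyres component (base-period weights):
ΣP(t=0)Q(t=1) = 8907.90×13 + 527.49×8 + 12883.94×7 + 230.13×10 = 115802.7 + 4219.92 + 90187.58 + 2301.3 = 212511.5
ΣP(t=0)Q(t=0) = 8907.90×12 + 527.49×9 + 12883.94×7 + 230.13×9 = 106894.8 + 4747.41 + 90187.58 + 2071.17 = 203900.96
L = 212511.5 / 203900.96 × 100 = 104.2229
Paasche component (current-period weights):
ΣP(t=1)Q(t=1) = 6534.49×13 + 559.88×8 + 11007.56×7 + 189.15×10 = 84948.37 + 4479.04 + 77052.92 + 1891.5 = 168371.83
ΣP(t=1)Q(t=0) = 6534.49×12 + 559.88×9 + 11007.56×7 + 189.15×9 = 78413.88 + 5038.92 + 77052.92 + 1702.35 = 162208.07
P = 168371.83 / 162208.07 × 100 = 103.7999
Fisher = √(L × P) = √(104.2229 × 103.7999) = 104.0112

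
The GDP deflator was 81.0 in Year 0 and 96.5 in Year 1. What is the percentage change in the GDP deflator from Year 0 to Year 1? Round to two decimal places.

Change = (96.5 − 81.0) / 81.0 × 100
       = 15.5 / 81.0 × 100 = 19.1358%

19.14%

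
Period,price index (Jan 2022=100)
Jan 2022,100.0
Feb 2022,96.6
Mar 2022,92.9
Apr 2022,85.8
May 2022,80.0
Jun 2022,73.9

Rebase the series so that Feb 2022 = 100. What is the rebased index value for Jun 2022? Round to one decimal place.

Rebased(Jun 2022) = 73.9 / 96.6 × 100 = 76.5010

76.5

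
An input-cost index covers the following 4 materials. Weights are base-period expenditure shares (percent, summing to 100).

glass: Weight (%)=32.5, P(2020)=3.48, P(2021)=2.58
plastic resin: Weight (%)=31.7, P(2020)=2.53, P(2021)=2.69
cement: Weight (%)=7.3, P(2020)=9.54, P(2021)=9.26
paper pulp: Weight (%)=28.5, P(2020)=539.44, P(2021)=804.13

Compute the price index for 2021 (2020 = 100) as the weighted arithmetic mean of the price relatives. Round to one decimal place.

glass: 32.5 × (2.58/3.48) = 32.5 × 0.741379 = 24.0948
plastic resin: 31.7 × (2.69/2.53) = 31.7 × 1.063241 = 33.7047
cement: 7.3 × (9.26/9.54) = 7.3 × 0.970650 = 7.0857
paper pulp: 28.5 × (804.13/539.44) = 28.5 × 1.490676 = 42.4843
Index = Σ wᵢ·(p₁ᵢ/p₀ᵢ) = 24.0948 + 33.7047 + 7.0857 + 42.4843 = 107.3696

107.4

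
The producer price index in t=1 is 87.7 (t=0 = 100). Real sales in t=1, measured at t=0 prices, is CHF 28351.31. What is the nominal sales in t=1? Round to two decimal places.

24864.10

Nominal = Real × (Index/100) = 28351.31 × (87.7/100)
        = 28351.31 × 0.877 = 24864.0989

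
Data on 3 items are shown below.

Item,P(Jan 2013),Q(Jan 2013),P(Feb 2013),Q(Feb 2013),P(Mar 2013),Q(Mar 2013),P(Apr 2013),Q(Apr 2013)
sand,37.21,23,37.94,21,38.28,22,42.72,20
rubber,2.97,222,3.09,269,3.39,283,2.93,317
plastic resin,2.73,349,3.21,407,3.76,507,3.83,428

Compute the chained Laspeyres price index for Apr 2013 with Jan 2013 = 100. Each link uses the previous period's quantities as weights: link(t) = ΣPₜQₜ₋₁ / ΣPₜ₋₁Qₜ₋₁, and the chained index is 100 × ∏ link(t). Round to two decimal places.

Link Jan 2013→Feb 2013:
ΣP(Feb 2013)Q(Jan 2013) = 37.94×23 + 3.09×222 + 3.21×349 = 872.62 + 685.98 + 1120.29 = 2678.89
ΣP(Jan 2013)Q(Jan 2013) = 37.21×23 + 2.97×222 + 2.73×349 = 855.83 + 659.34 + 952.77 = 2467.94
link = 2678.89/2467.94 = 1.085476
Link Feb 2013→Mar 2013:
ΣP(Mar 2013)Q(Feb 2013) = 38.28×21 + 3.39×269 + 3.76×407 = 803.88 + 911.91 + 1530.32 = 3246.11
ΣP(Feb 2013)Q(Feb 2013) = 37.94×21 + 3.09×269 + 3.21×407 = 796.74 + 831.21 + 1306.47 = 2934.42
link = 3246.11/2934.42 = 1.106219
Link Mar 2013→Apr 2013:
ΣP(Apr 2013)Q(Mar 2013) = 42.72×22 + 2.93×283 + 3.83×507 = 939.84 + 829.19 + 1941.81 = 3710.84
ΣP(Mar 2013)Q(Mar 2013) = 38.28×22 + 3.39×283 + 3.76×507 = 842.16 + 959.37 + 1906.32 = 3707.85
link = 3710.84/3707.85 = 1.000806
Chained index = 100 × 1.085476 × 1.106219 × 1.000806 = 120.1742

120.17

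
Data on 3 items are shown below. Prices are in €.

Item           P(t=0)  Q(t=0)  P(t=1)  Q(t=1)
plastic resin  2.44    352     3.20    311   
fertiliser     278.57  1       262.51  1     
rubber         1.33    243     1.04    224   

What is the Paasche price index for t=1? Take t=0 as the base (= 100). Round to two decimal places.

111.63

Paasche price index uses current-period quantities as weights.
ΣP(t=1)·Q(t=1) = 3.20×311 + 262.51×1 + 1.04×224 = 995.2 + 262.51 + 232.96 = 1490.67
ΣP(t=0)·Q(t=1) = 2.44×311 + 278.57×1 + 1.33×224 = 758.84 + 278.57 + 297.92 = 1335.33
Index = 1490.67 / 1335.33 × 100 = 111.6331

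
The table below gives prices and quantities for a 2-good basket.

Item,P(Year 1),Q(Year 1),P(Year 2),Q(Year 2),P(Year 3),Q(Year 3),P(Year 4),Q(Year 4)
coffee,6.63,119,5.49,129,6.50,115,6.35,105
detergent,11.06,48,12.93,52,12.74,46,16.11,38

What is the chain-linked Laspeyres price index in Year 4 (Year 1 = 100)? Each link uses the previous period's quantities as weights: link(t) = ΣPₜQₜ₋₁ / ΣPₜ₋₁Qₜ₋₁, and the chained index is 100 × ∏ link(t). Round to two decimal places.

Link Year 1→Year 2:
ΣP(Year 2)Q(Year 1) = 5.49×119 + 12.93×48 = 653.31 + 620.64 = 1273.95
ΣP(Year 1)Q(Year 1) = 6.63×119 + 11.06×48 = 788.97 + 530.88 = 1319.85
link = 1273.95/1319.85 = 0.965223
Link Year 2→Year 3:
ΣP(Year 3)Q(Year 2) = 6.50×129 + 12.74×52 = 838.5 + 662.48 = 1500.98
ΣP(Year 2)Q(Year 2) = 5.49×129 + 12.93×52 = 708.21 + 672.36 = 1380.57
link = 1500.98/1380.57 = 1.087218
Link Year 3→Year 4:
ΣP(Year 4)Q(Year 3) = 6.35×115 + 16.11×46 = 730.25 + 741.06 = 1471.31
ΣP(Year 3)Q(Year 3) = 6.50×115 + 12.74×46 = 747.5 + 586.04 = 1333.54
link = 1471.31/1333.54 = 1.103311
Chained index = 100 × 0.965223 × 1.087218 × 1.103311 = 115.7824

115.78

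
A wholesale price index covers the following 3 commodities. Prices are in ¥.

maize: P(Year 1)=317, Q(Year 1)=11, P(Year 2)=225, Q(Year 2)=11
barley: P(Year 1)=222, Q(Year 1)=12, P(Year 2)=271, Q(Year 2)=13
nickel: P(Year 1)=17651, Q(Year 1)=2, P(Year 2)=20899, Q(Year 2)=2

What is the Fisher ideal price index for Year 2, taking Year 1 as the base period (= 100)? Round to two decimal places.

114.67

Laspeyres component (base-period weights):
ΣP(Year 2)Q(Year 1) = 225×11 + 271×12 + 20899×2 = 2475 + 3252 + 41798 = 47525
ΣP(Year 1)Q(Year 1) = 317×11 + 222×12 + 17651×2 = 3487 + 2664 + 35302 = 41453
L = 47525 / 41453 × 100 = 114.6479
Paasche component (current-period weights):
ΣP(Year 2)Q(Year 2) = 225×11 + 271×13 + 20899×2 = 2475 + 3523 + 41798 = 47796
ΣP(Year 1)Q(Year 2) = 317×11 + 222×13 + 17651×2 = 3487 + 2886 + 35302 = 41675
P = 47796 / 41675 × 100 = 114.6875
Fisher = √(L × P) = √(114.6479 × 114.6875) = 114.6677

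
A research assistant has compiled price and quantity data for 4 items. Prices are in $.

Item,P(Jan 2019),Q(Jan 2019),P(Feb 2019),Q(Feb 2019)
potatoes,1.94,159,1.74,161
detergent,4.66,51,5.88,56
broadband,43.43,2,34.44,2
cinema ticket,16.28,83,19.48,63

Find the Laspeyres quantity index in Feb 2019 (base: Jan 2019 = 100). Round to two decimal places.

84.96

Laspeyres quantity index uses base-period prices as weights.
ΣP(Jan 2019)·Q(Feb 2019) = 1.94×161 + 4.66×56 + 43.43×2 + 16.28×63 = 312.34 + 260.96 + 86.86 + 1025.64 = 1685.8
ΣP(Jan 2019)·Q(Jan 2019) = 1.94×159 + 4.66×51 + 43.43×2 + 16.28×83 = 308.46 + 237.66 + 86.86 + 1351.24 = 1984.22
Index = 1685.8 / 1984.22 × 100 = 84.9603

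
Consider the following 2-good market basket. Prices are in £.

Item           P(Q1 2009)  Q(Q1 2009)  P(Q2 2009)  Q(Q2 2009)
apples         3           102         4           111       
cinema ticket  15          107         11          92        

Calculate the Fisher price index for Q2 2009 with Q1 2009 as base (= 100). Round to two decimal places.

83.96

Laspeyres component (base-period weights):
ΣP(Q2 2009)Q(Q1 2009) = 4×102 + 11×107 = 408 + 1177 = 1585
ΣP(Q1 2009)Q(Q1 2009) = 3×102 + 15×107 = 306 + 1605 = 1911
L = 1585 / 1911 × 100 = 82.9409
Paasche component (current-period weights):
ΣP(Q2 2009)Q(Q2 2009) = 4×111 + 11×92 = 444 + 1012 = 1456
ΣP(Q1 2009)Q(Q2 2009) = 3×111 + 15×92 = 333 + 1380 = 1713
P = 1456 / 1713 × 100 = 84.9971
Fisher = √(L × P) = √(82.9409 × 84.9971) = 83.9627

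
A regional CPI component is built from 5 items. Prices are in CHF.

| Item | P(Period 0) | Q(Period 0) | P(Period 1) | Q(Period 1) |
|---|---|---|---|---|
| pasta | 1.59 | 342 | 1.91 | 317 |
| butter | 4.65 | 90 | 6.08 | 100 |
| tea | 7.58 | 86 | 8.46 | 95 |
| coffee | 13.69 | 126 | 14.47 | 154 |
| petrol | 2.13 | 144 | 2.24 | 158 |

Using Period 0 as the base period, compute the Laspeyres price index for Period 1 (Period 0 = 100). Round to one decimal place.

Laspeyres price index uses base-period quantities as weights.
ΣP(Period 1)·Q(Period 0) = 1.91×342 + 6.08×90 + 8.46×86 + 14.47×126 + 2.24×144 = 653.22 + 547.2 + 727.56 + 1823.22 + 322.56 = 4073.76
ΣP(Period 0)·Q(Period 0) = 1.59×342 + 4.65×90 + 7.58×86 + 13.69×126 + 2.13×144 = 543.78 + 418.5 + 651.88 + 1724.94 + 306.72 = 3645.82
Index = 4073.76 / 3645.82 × 100 = 111.7378

111.7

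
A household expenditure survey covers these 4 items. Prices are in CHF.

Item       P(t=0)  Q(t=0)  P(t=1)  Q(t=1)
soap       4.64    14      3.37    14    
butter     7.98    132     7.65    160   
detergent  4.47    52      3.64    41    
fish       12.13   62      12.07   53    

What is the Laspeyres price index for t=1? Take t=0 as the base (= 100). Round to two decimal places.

Laspeyres price index uses base-period quantities as weights.
ΣP(t=1)·Q(t=0) = 3.37×14 + 7.65×132 + 3.64×52 + 12.07×62 = 47.18 + 1009.8 + 189.28 + 748.34 = 1994.6
ΣP(t=0)·Q(t=0) = 4.64×14 + 7.98×132 + 4.47×52 + 12.13×62 = 64.96 + 1053.36 + 232.44 + 752.06 = 2102.82
Index = 1994.6 / 2102.82 × 100 = 94.8536

94.85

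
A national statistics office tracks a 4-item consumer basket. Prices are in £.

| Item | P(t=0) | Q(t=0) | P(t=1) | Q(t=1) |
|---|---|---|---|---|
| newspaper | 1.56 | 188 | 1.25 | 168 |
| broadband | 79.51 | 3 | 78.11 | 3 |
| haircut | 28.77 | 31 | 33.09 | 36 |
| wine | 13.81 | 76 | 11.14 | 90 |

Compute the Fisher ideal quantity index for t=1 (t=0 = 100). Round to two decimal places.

Laspeyres component (base-period weights):
ΣP(t=0)Q(t=1) = 1.56×168 + 79.51×3 + 28.77×36 + 13.81×90 = 262.08 + 238.53 + 1035.72 + 1242.9 = 2779.23
ΣP(t=0)Q(t=0) = 1.56×188 + 79.51×3 + 28.77×31 + 13.81×76 = 293.28 + 238.53 + 891.87 + 1049.56 = 2473.24
L = 2779.23 / 2473.24 × 100 = 112.3720
Paasche component (current-period weights):
ΣP(t=1)Q(t=1) = 1.25×168 + 78.11×3 + 33.09×36 + 11.14×90 = 210 + 234.33 + 1191.24 + 1002.6 = 2638.17
ΣP(t=1)Q(t=0) = 1.25×188 + 78.11×3 + 33.09×31 + 11.14×76 = 235 + 234.33 + 1025.79 + 846.64 = 2341.76
P = 2638.17 / 2341.76 × 100 = 112.6576
Fisher = √(L × P) = √(112.3720 × 112.6576) = 112.5147

112.51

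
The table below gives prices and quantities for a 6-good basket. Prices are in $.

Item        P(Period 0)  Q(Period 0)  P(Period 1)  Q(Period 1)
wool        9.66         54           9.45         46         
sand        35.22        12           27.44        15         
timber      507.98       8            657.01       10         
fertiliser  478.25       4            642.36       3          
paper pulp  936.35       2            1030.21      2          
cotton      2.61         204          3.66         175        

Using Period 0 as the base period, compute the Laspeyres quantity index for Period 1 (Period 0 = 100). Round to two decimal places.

105.26

Laspeyres quantity index uses base-period prices as weights.
ΣP(Period 0)·Q(Period 1) = 9.66×46 + 35.22×15 + 507.98×10 + 478.25×3 + 936.35×2 + 2.61×175 = 444.36 + 528.3 + 5079.8 + 1434.75 + 1872.7 + 456.75 = 9816.66
ΣP(Period 0)·Q(Period 0) = 9.66×54 + 35.22×12 + 507.98×8 + 478.25×4 + 936.35×2 + 2.61×204 = 521.64 + 422.64 + 4063.84 + 1913 + 1872.7 + 532.44 = 9326.26
Index = 9816.66 / 9326.26 × 100 = 105.2583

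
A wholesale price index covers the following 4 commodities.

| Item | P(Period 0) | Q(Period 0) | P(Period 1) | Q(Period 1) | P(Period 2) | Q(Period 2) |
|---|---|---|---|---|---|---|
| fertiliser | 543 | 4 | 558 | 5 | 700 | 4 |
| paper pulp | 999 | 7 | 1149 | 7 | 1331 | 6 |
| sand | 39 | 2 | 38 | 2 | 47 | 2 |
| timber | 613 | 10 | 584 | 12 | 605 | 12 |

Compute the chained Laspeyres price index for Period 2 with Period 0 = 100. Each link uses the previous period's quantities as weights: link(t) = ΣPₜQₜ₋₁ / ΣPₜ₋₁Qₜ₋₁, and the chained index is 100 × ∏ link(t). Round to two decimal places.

Link Period 0→Period 1:
ΣP(Period 1)Q(Period 0) = 558×4 + 1149×7 + 38×2 + 584×10 = 2232 + 8043 + 76 + 5840 = 16191
ΣP(Period 0)Q(Period 0) = 543×4 + 999×7 + 39×2 + 613×10 = 2172 + 6993 + 78 + 6130 = 15373
link = 16191/15373 = 1.053210
Link Period 1→Period 2:
ΣP(Period 2)Q(Period 1) = 700×5 + 1331×7 + 47×2 + 605×12 = 3500 + 9317 + 94 + 7260 = 20171
ΣP(Period 1)Q(Period 1) = 558×5 + 1149×7 + 38×2 + 584×12 = 2790 + 8043 + 76 + 7008 = 17917
link = 20171/17917 = 1.125802
Chained index = 100 × 1.053210 × 1.125802 = 118.5706

118.57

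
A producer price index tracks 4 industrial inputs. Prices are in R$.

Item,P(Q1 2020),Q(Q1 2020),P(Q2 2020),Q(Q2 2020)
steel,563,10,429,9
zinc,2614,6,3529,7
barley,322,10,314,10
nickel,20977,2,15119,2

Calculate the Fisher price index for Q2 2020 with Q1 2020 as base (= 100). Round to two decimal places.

89.43

Laspeyres component (base-period weights):
ΣP(Q2 2020)Q(Q1 2020) = 429×10 + 3529×6 + 314×10 + 15119×2 = 4290 + 21174 + 3140 + 30238 = 58842
ΣP(Q1 2020)Q(Q1 2020) = 563×10 + 2614×6 + 322×10 + 20977×2 = 5630 + 15684 + 3220 + 41954 = 66488
L = 58842 / 66488 × 100 = 88.5002
Paasche component (current-period weights):
ΣP(Q2 2020)Q(Q2 2020) = 429×9 + 3529×7 + 314×10 + 15119×2 = 3861 + 24703 + 3140 + 30238 = 61942
ΣP(Q1 2020)Q(Q2 2020) = 563×9 + 2614×7 + 322×10 + 20977×2 = 5067 + 18298 + 3220 + 41954 = 68539
P = 61942 / 68539 × 100 = 90.3748
Fisher = √(L × P) = √(88.5002 × 90.3748) = 89.4326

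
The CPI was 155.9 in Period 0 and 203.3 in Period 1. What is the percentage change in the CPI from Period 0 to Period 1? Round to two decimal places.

Change = (203.3 − 155.9) / 155.9 × 100
       = 47.4 / 155.9 × 100 = 30.4041%

30.40%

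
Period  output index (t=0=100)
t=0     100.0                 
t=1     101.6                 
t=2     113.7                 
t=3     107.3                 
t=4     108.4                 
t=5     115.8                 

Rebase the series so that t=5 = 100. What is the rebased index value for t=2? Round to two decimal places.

Rebased(t=2) = 113.7 / 115.8 × 100 = 98.1865

98.19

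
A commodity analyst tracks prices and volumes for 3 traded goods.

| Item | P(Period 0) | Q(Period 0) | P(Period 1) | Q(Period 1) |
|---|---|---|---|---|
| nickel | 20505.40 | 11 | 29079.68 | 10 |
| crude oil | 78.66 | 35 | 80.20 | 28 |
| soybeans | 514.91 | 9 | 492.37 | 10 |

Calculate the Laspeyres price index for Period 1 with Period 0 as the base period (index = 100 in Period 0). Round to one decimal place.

140.4

Laspeyres price index uses base-period quantities as weights.
ΣP(Period 1)·Q(Period 0) = 29079.68×11 + 80.20×35 + 492.37×9 = 319876.48 + 2807 + 4431.33 = 327114.81
ΣP(Period 0)·Q(Period 0) = 20505.40×11 + 78.66×35 + 514.91×9 = 225559.4 + 2753.1 + 4634.19 = 232946.69
Index = 327114.81 / 232946.69 × 100 = 140.4248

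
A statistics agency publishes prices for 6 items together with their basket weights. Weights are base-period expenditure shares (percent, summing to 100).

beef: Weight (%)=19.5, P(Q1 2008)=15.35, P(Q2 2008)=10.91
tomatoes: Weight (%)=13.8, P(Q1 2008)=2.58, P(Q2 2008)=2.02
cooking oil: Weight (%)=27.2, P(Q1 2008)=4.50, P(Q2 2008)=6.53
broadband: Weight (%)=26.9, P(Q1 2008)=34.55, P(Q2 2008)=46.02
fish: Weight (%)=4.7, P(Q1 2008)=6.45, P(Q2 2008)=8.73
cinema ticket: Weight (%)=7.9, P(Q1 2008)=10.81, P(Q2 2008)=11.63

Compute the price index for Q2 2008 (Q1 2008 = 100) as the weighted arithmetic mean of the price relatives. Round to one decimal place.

114.8

beef: 19.5 × (10.91/15.35) = 19.5 × 0.710749 = 13.8596
tomatoes: 13.8 × (2.02/2.58) = 13.8 × 0.782946 = 10.8047
cooking oil: 27.2 × (6.53/4.50) = 27.2 × 1.451111 = 39.4702
broadband: 26.9 × (46.02/34.55) = 26.9 × 1.331983 = 35.8303
fish: 4.7 × (8.73/6.45) = 4.7 × 1.353488 = 6.3614
cinema ticket: 7.9 × (11.63/10.81) = 7.9 × 1.075856 = 8.4993
Index = Σ wᵢ·(p₁ᵢ/p₀ᵢ) = 13.8596 + 10.8047 + 39.4702 + 35.8303 + 6.3614 + 8.4993 = 114.8255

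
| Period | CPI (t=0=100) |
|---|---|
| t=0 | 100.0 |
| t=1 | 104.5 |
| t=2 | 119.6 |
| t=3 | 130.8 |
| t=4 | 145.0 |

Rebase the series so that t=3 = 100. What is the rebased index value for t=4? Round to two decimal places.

110.86

Rebased(t=4) = 145.0 / 130.8 × 100 = 110.8563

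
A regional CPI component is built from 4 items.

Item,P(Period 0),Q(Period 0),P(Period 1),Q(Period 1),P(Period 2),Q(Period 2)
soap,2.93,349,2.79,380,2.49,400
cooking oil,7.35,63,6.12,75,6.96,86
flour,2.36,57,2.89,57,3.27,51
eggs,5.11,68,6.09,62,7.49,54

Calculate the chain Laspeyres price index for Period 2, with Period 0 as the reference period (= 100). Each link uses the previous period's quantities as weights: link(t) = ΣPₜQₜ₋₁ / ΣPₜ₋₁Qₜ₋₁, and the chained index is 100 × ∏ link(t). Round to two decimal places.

Link Period 0→Period 1:
ΣP(Period 1)Q(Period 0) = 2.79×349 + 6.12×63 + 2.89×57 + 6.09×68 = 973.71 + 385.56 + 164.73 + 414.12 = 1938.12
ΣP(Period 0)Q(Period 0) = 2.93×349 + 7.35×63 + 2.36×57 + 5.11×68 = 1022.57 + 463.05 + 134.52 + 347.48 = 1967.62
link = 1938.12/1967.62 = 0.985007
Link Period 1→Period 2:
ΣP(Period 2)Q(Period 1) = 2.49×380 + 6.96×75 + 3.27×57 + 7.49×62 = 946.2 + 522 + 186.39 + 464.38 = 2118.97
ΣP(Period 1)Q(Period 1) = 2.79×380 + 6.12×75 + 2.89×57 + 6.09×62 = 1060.2 + 459 + 164.73 + 377.58 = 2061.51
link = 2118.97/2061.51 = 1.027873
Chained index = 100 × 0.985007 × 1.027873 = 101.2462

101.25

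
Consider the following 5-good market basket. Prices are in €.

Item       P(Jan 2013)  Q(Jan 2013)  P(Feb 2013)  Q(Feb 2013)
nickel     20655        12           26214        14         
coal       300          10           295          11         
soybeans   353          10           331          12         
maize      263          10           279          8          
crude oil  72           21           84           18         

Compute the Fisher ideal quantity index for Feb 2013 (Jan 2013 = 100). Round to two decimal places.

Laspeyres component (base-period weights):
ΣP(Jan 2013)Q(Feb 2013) = 20655×14 + 300×11 + 353×12 + 263×8 + 72×18 = 289170 + 3300 + 4236 + 2104 + 1296 = 300106
ΣP(Jan 2013)Q(Jan 2013) = 20655×12 + 300×10 + 353×10 + 263×10 + 72×21 = 247860 + 3000 + 3530 + 2630 + 1512 = 258532
L = 300106 / 258532 × 100 = 116.0808
Paasche component (current-period weights):
ΣP(Feb 2013)Q(Feb 2013) = 26214×14 + 295×11 + 331×12 + 279×8 + 84×18 = 366996 + 3245 + 3972 + 2232 + 1512 = 377957
ΣP(Feb 2013)Q(Jan 2013) = 26214×12 + 295×10 + 331×10 + 279×10 + 84×21 = 314568 + 2950 + 3310 + 2790 + 1764 = 325382
P = 377957 / 325382 × 100 = 116.1579
Fisher = √(L × P) = √(116.0808 × 116.1579) = 116.1194

116.12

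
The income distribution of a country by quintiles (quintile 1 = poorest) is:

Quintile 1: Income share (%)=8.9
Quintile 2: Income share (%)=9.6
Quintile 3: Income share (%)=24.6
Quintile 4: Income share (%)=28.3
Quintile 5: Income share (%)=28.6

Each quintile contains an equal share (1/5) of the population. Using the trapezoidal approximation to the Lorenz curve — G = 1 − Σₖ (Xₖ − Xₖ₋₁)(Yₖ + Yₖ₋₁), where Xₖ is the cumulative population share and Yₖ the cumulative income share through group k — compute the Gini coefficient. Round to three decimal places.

0.232

Cumulative income shares Yₖ: 0.0890, 0.1850, 0.4310, 0.7140, 1.0000
Σ (Xₖ−Xₖ₋₁)(Yₖ+Yₖ₋₁) = (1/5)(0.0890+0.0000) + (1/5)(0.1850+0.0890) + (1/5)(0.4310+0.1850) + (1/5)(0.7140+0.4310) + (1/5)(1.0000+0.7140)
  = 0.0178 + 0.0548 + 0.1232 + 0.2290 + 0.3428 = 0.7676
G = 1 − 0.7676 = 0.2324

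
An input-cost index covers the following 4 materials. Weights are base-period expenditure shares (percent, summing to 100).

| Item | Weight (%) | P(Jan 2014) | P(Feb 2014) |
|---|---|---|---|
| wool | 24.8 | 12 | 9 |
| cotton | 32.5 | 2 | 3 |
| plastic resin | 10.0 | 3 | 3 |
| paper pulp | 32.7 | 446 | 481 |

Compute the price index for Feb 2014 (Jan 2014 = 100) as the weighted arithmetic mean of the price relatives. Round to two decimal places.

112.62

wool: 24.8 × (9/12) = 24.8 × 0.750000 = 18.6000
cotton: 32.5 × (3/2) = 32.5 × 1.500000 = 48.7500
plastic resin: 10.0 × (3/3) = 10.0 × 1.000000 = 10.0000
paper pulp: 32.7 × (481/446) = 32.7 × 1.078475 = 35.2661
Index = Σ wᵢ·(p₁ᵢ/p₀ᵢ) = 18.6000 + 48.7500 + 10.0000 + 35.2661 = 112.6161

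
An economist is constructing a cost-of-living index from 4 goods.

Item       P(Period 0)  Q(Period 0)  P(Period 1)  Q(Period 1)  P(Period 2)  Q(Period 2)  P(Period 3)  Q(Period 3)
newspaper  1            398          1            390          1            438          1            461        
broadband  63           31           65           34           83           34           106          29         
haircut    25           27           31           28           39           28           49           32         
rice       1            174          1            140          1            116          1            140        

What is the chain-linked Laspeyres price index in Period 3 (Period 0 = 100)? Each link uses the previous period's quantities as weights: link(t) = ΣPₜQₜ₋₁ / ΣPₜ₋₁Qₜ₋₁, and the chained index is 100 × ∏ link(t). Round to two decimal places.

163.12

Link Period 0→Period 1:
ΣP(Period 1)Q(Period 0) = 1×398 + 65×31 + 31×27 + 1×174 = 398 + 2015 + 837 + 174 = 3424
ΣP(Period 0)Q(Period 0) = 1×398 + 63×31 + 25×27 + 1×174 = 398 + 1953 + 675 + 174 = 3200
link = 3424/3200 = 1.070000
Link Period 1→Period 2:
ΣP(Period 2)Q(Period 1) = 1×390 + 83×34 + 39×28 + 1×140 = 390 + 2822 + 1092 + 140 = 4444
ΣP(Period 1)Q(Period 1) = 1×390 + 65×34 + 31×28 + 1×140 = 390 + 2210 + 868 + 140 = 3608
link = 4444/3608 = 1.231707
Link Period 2→Period 3:
ΣP(Period 3)Q(Period 2) = 1×438 + 106×34 + 49×28 + 1×116 = 438 + 3604 + 1372 + 116 = 5530
ΣP(Period 2)Q(Period 2) = 1×438 + 83×34 + 39×28 + 1×116 = 438 + 2822 + 1092 + 116 = 4468
link = 5530/4468 = 1.237690
Chained index = 100 × 1.070000 × 1.231707 × 1.237690 = 163.1185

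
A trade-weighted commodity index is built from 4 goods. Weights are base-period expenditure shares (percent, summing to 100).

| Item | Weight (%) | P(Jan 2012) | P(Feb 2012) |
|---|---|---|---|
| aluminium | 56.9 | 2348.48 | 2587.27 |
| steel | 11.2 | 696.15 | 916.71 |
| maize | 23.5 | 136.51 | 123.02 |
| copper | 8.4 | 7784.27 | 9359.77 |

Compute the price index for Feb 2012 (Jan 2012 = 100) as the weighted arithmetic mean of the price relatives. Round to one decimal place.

108.7

aluminium: 56.9 × (2587.27/2348.48) = 56.9 × 1.101679 = 62.6855
steel: 11.2 × (916.71/696.15) = 11.2 × 1.316828 = 14.7485
maize: 23.5 × (123.02/136.51) = 23.5 × 0.901179 = 21.1777
copper: 8.4 × (9359.77/7784.27) = 8.4 × 1.202395 = 10.1001
Index = Σ wᵢ·(p₁ᵢ/p₀ᵢ) = 62.6855 + 14.7485 + 21.1777 + 10.1001 = 108.7118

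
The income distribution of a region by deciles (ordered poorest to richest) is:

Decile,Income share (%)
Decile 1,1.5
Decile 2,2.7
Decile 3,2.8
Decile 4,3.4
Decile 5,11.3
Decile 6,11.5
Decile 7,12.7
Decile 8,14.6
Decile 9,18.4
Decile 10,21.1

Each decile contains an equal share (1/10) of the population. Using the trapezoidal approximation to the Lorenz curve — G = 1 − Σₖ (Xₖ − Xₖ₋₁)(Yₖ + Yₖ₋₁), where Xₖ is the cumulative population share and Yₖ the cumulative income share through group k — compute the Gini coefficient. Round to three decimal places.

0.373

Cumulative income shares Yₖ: 0.0150, 0.0420, 0.0700, 0.1040, 0.2170, 0.3320, 0.4590, 0.6050, 0.7890, 1.0000
Σ (Xₖ−Xₖ₋₁)(Yₖ+Yₖ₋₁) = (1/10)(0.0150+0.0000) + (1/10)(0.0420+0.0150) + (1/10)(0.0700+0.0420) + (1/10)(0.1040+0.0700) + (1/10)(0.2170+0.1040) + (1/10)(0.3320+0.2170) + (1/10)(0.4590+0.3320) + (1/10)(0.6050+0.4590) + (1/10)(0.7890+0.6050) + (1/10)(1.0000+0.7890)
  = 0.0015 + 0.0057 + 0.0112 + 0.0174 + 0.0321 + 0.0549 + 0.0791 + 0.1064 + 0.1394 + 0.1789 = 0.6266
G = 1 − 0.6266 = 0.3734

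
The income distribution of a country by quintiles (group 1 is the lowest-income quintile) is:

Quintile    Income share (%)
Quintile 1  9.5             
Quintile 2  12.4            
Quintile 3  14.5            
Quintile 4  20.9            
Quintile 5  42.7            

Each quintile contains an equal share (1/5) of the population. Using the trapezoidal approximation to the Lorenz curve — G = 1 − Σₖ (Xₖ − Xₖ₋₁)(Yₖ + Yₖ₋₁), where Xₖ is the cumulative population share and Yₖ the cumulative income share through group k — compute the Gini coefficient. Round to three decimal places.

Cumulative income shares Yₖ: 0.0950, 0.2190, 0.3640, 0.5730, 1.0000
Σ (Xₖ−Xₖ₋₁)(Yₖ+Yₖ₋₁) = (1/5)(0.0950+0.0000) + (1/5)(0.2190+0.0950) + (1/5)(0.3640+0.2190) + (1/5)(0.5730+0.3640) + (1/5)(1.0000+0.5730)
  = 0.0190 + 0.0628 + 0.1166 + 0.1874 + 0.3146 = 0.7004
G = 1 − 0.7004 = 0.2996

0.300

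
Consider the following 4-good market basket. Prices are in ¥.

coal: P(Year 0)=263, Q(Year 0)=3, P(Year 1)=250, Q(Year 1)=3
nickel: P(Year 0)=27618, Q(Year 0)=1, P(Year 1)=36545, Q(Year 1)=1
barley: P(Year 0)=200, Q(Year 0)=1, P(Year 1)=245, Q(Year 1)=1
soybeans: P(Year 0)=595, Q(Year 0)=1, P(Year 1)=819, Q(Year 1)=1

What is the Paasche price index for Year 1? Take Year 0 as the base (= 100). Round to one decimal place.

Paasche price index uses current-period quantities as weights.
ΣP(Year 1)·Q(Year 1) = 250×3 + 36545×1 + 245×1 + 819×1 = 750 + 36545 + 245 + 819 = 38359
ΣP(Year 0)·Q(Year 1) = 263×3 + 27618×1 + 200×1 + 595×1 = 789 + 27618 + 200 + 595 = 29202
Index = 38359 / 29202 × 100 = 131.3574

131.4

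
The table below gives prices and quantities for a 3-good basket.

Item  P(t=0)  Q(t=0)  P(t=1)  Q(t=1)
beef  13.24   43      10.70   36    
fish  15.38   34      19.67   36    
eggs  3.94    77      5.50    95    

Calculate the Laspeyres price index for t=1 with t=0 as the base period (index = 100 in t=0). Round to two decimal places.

Laspeyres price index uses base-period quantities as weights.
ΣP(t=1)·Q(t=0) = 10.70×43 + 19.67×34 + 5.50×77 = 460.1 + 668.78 + 423.5 = 1552.38
ΣP(t=0)·Q(t=0) = 13.24×43 + 15.38×34 + 3.94×77 = 569.32 + 522.92 + 303.38 = 1395.62
Index = 1552.38 / 1395.62 × 100 = 111.2323

111.23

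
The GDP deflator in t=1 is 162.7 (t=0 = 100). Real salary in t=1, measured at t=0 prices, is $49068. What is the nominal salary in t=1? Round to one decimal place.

79833.6

Nominal = Real × (Index/100) = 49068 × (162.7/100)
        = 49068 × 1.627 = 79833.6360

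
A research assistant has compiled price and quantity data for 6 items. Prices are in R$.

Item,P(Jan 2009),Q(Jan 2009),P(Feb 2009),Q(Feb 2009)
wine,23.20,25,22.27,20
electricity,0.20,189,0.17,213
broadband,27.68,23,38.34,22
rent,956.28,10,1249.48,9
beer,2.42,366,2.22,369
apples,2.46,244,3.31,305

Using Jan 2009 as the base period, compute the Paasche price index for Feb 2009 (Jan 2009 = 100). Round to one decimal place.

126.7

Paasche price index uses current-period quantities as weights.
ΣP(Feb 2009)·Q(Feb 2009) = 22.27×20 + 0.17×213 + 38.34×22 + 1249.48×9 + 2.22×369 + 3.31×305 = 445.4 + 36.21 + 843.48 + 11245.32 + 819.18 + 1009.55 = 14399.14
ΣP(Jan 2009)·Q(Feb 2009) = 23.20×20 + 0.20×213 + 27.68×22 + 956.28×9 + 2.42×369 + 2.46×305 = 464 + 42.6 + 608.96 + 8606.52 + 892.98 + 750.3 = 11365.36
Index = 14399.14 / 11365.36 × 100 = 126.6932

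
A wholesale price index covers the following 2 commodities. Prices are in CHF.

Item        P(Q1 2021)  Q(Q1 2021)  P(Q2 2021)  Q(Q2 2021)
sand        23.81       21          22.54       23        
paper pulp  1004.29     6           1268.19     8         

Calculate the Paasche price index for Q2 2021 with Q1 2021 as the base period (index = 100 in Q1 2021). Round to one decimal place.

124.3

Paasche price index uses current-period quantities as weights.
ΣP(Q2 2021)·Q(Q2 2021) = 22.54×23 + 1268.19×8 = 518.42 + 10145.52 = 10663.94
ΣP(Q1 2021)·Q(Q2 2021) = 23.81×23 + 1004.29×8 = 547.63 + 8034.32 = 8581.95
Index = 10663.94 / 8581.95 × 100 = 124.2601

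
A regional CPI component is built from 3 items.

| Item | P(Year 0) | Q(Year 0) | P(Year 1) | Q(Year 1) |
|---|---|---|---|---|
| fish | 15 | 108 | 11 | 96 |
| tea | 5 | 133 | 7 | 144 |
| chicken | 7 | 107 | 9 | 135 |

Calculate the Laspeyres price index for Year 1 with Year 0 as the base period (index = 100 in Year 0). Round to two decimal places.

101.58

Laspeyres price index uses base-period quantities as weights.
ΣP(Year 1)·Q(Year 0) = 11×108 + 7×133 + 9×107 = 1188 + 931 + 963 = 3082
ΣP(Year 0)·Q(Year 0) = 15×108 + 5×133 + 7×107 = 1620 + 665 + 749 = 3034
Index = 3082 / 3034 × 100 = 101.5821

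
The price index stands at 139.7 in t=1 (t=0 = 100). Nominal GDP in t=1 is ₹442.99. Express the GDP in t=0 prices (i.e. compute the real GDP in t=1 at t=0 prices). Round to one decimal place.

Real = Nominal ÷ (Index/100) = 442.99 ÷ (139.7/100)
     = 442.99 ÷ 1.397 = 317.1009

317.1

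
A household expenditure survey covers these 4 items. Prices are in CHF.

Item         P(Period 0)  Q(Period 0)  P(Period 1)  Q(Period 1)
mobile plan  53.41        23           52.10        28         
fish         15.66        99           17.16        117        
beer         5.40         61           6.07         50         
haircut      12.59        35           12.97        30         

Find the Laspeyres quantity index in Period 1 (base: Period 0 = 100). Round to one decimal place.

112.0

Laspeyres quantity index uses base-period prices as weights.
ΣP(Period 0)·Q(Period 1) = 53.41×28 + 15.66×117 + 5.40×50 + 12.59×30 = 1495.48 + 1832.22 + 270 + 377.7 = 3975.4
ΣP(Period 0)·Q(Period 0) = 53.41×23 + 15.66×99 + 5.40×61 + 12.59×35 = 1228.43 + 1550.34 + 329.4 + 440.65 = 3548.82
Index = 3975.4 / 3548.82 × 100 = 112.0203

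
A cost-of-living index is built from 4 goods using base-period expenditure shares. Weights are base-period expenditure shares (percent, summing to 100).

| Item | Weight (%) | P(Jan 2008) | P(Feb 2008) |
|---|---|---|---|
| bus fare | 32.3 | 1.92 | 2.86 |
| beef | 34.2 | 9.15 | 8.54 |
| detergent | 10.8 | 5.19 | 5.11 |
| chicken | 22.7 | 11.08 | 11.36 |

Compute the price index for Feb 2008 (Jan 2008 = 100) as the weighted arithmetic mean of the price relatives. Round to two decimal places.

bus fare: 32.3 × (2.86/1.92) = 32.3 × 1.489583 = 48.1135
beef: 34.2 × (8.54/9.15) = 34.2 × 0.933333 = 31.9200
detergent: 10.8 × (5.11/5.19) = 10.8 × 0.984586 = 10.6335
chicken: 22.7 × (11.36/11.08) = 22.7 × 1.025271 = 23.2736
Index = Σ wᵢ·(p₁ᵢ/p₀ᵢ) = 48.1135 + 31.9200 + 10.6335 + 23.2736 = 113.9407

113.94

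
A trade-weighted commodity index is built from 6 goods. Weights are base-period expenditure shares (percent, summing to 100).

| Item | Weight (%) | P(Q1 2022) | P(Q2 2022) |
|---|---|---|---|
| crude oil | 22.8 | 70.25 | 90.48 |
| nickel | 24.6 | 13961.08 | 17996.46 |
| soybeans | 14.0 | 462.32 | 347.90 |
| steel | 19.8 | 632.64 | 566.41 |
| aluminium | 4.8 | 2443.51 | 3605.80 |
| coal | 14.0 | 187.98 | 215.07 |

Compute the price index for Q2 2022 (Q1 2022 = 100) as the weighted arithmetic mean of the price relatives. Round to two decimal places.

112.44

crude oil: 22.8 × (90.48/70.25) = 22.8 × 1.287972 = 29.3658
nickel: 24.6 × (17996.46/13961.08) = 24.6 × 1.289045 = 31.7105
soybeans: 14.0 × (347.90/462.32) = 14.0 × 0.752509 = 10.5351
steel: 19.8 × (566.41/632.64) = 19.8 × 0.895312 = 17.7272
aluminium: 4.8 × (3605.80/2443.51) = 4.8 × 1.475664 = 7.0832
coal: 14.0 × (215.07/187.98) = 14.0 × 1.144111 = 16.0176
Index = Σ wᵢ·(p₁ᵢ/p₀ᵢ) = 29.3658 + 31.7105 + 10.5351 + 17.7272 + 7.0832 + 16.0176 = 112.4393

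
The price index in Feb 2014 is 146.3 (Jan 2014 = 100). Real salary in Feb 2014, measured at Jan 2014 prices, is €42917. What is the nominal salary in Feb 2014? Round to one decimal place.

Nominal = Real × (Index/100) = 42917 × (146.3/100)
        = 42917 × 1.463 = 62787.5710

62787.6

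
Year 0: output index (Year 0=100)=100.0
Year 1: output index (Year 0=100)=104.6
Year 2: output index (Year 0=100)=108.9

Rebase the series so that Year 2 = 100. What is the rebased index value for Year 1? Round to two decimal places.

96.05

Rebased(Year 1) = 104.6 / 108.9 × 100 = 96.0514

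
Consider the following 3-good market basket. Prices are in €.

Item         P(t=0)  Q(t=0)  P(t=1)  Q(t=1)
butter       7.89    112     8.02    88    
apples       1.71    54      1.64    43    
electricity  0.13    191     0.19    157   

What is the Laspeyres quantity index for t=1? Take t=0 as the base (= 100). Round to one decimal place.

Laspeyres quantity index uses base-period prices as weights.
ΣP(t=0)·Q(t=1) = 7.89×88 + 1.71×43 + 0.13×157 = 694.32 + 73.53 + 20.41 = 788.26
ΣP(t=0)·Q(t=0) = 7.89×112 + 1.71×54 + 0.13×191 = 883.68 + 92.34 + 24.83 = 1000.85
Index = 788.26 / 1000.85 × 100 = 78.7591

78.8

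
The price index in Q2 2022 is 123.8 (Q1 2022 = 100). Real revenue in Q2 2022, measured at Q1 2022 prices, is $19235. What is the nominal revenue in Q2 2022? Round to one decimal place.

Nominal = Real × (Index/100) = 19235 × (123.8/100)
        = 19235 × 1.238 = 23812.9300

23812.9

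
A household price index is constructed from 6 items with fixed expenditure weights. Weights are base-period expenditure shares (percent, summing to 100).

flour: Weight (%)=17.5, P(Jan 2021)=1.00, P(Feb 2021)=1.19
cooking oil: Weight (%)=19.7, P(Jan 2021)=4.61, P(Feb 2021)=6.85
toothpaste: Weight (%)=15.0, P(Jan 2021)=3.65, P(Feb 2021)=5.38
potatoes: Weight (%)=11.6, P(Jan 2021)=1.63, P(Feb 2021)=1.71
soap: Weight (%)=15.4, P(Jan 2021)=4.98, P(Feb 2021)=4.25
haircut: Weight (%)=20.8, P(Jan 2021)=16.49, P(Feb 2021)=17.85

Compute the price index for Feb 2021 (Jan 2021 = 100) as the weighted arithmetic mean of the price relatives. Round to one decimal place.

flour: 17.5 × (1.19/1.00) = 17.5 × 1.190000 = 20.8250
cooking oil: 19.7 × (6.85/4.61) = 19.7 × 1.485900 = 29.2722
toothpaste: 15.0 × (5.38/3.65) = 15.0 × 1.473973 = 22.1096
potatoes: 11.6 × (1.71/1.63) = 11.6 × 1.049080 = 12.1693
soap: 15.4 × (4.25/4.98) = 15.4 × 0.853414 = 13.1426
haircut: 20.8 × (17.85/16.49) = 20.8 × 1.082474 = 22.5155
Index = Σ wᵢ·(p₁ᵢ/p₀ᵢ) = 20.8250 + 29.2722 + 22.1096 + 12.1693 + 13.1426 + 22.5155 = 120.0342

120.0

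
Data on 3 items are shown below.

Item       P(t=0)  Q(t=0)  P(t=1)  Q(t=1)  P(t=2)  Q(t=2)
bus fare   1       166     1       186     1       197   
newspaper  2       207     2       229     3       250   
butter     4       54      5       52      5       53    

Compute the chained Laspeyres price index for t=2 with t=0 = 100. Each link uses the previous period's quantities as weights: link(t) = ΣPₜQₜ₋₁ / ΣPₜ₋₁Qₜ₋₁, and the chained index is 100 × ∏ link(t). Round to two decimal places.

Link t=0→t=1:
ΣP(t=1)Q(t=0) = 1×166 + 2×207 + 5×54 = 166 + 414 + 270 = 850
ΣP(t=0)Q(t=0) = 1×166 + 2×207 + 4×54 = 166 + 414 + 216 = 796
link = 850/796 = 1.067839
Link t=1→t=2:
ΣP(t=2)Q(t=1) = 1×186 + 3×229 + 5×52 = 186 + 687 + 260 = 1133
ΣP(t=1)Q(t=1) = 1×186 + 2×229 + 5×52 = 186 + 458 + 260 = 904
link = 1133/904 = 1.253319
Chained index = 100 × 1.067839 × 1.253319 = 133.8343

133.83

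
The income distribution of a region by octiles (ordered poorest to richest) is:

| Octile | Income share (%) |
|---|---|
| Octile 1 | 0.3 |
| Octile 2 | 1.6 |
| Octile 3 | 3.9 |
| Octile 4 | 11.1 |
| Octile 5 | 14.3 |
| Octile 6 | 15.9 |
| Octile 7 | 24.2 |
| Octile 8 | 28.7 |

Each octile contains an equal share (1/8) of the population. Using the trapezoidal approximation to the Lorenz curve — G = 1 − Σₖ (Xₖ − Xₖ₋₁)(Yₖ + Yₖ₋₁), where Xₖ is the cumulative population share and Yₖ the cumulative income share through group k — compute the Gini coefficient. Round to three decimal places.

Cumulative income shares Yₖ: 0.0030, 0.0190, 0.0580, 0.1690, 0.3120, 0.4710, 0.7130, 1.0000
Σ (Xₖ−Xₖ₋₁)(Yₖ+Yₖ₋₁) = (1/8)(0.0030+0.0000) + (1/8)(0.0190+0.0030) + (1/8)(0.0580+0.0190) + (1/8)(0.1690+0.0580) + (1/8)(0.3120+0.1690) + (1/8)(0.4710+0.3120) + (1/8)(0.7130+0.4710) + (1/8)(1.0000+0.7130)
  = 0.0004 + 0.0027 + 0.0096 + 0.0284 + 0.0601 + 0.0979 + 0.1480 + 0.2141 = 0.5613
G = 1 − 0.5613 = 0.4387

0.439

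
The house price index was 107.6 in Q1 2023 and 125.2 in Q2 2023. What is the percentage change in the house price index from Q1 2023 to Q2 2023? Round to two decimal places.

Change = (125.2 − 107.6) / 107.6 × 100
       = 17.6 / 107.6 × 100 = 16.3569%

16.36%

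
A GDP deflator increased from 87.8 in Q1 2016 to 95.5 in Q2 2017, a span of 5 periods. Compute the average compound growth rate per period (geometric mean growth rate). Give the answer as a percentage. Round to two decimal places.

Growth factor = (95.5/87.8)^(1/5) = (1.087699)^(1/5) = 1.016955
Growth rate = 1.016955 − 1 = 0.016955 = 1.6955%

1.70%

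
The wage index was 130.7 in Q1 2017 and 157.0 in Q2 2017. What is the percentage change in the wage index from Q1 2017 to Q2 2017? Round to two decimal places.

Change = (157.0 − 130.7) / 130.7 × 100
       = 26.3 / 130.7 × 100 = 20.1224%

20.12%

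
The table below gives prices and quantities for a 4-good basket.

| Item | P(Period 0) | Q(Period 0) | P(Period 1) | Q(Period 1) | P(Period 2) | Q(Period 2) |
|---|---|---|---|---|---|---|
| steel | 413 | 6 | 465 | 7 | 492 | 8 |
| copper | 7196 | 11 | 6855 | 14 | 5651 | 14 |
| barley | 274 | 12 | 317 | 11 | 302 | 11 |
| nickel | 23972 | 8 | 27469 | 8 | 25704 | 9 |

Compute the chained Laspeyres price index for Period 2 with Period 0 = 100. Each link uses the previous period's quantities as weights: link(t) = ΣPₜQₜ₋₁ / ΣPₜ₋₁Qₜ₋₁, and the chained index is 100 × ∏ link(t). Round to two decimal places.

98.59

Link Period 0→Period 1:
ΣP(Period 1)Q(Period 0) = 465×6 + 6855×11 + 317×12 + 27469×8 = 2790 + 75405 + 3804 + 219752 = 301751
ΣP(Period 0)Q(Period 0) = 413×6 + 7196×11 + 274×12 + 23972×8 = 2478 + 79156 + 3288 + 191776 = 276698
link = 301751/276698 = 1.090543
Link Period 1→Period 2:
ΣP(Period 2)Q(Period 1) = 492×7 + 5651×14 + 302×11 + 25704×8 = 3444 + 79114 + 3322 + 205632 = 291512
ΣP(Period 1)Q(Period 1) = 465×7 + 6855×14 + 317×11 + 27469×8 = 3255 + 95970 + 3487 + 219752 = 322464
link = 291512/322464 = 0.904014
Chained index = 100 × 1.090543 × 0.904014 = 98.5866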